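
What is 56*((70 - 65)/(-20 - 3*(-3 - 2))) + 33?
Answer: -23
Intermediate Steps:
56*((70 - 65)/(-20 - 3*(-3 - 2))) + 33 = 56*(5/(-20 - 3*(-5))) + 33 = 56*(5/(-20 + 15)) + 33 = 56*(5/(-5)) + 33 = 56*(5*(-⅕)) + 33 = 56*(-1) + 33 = -56 + 33 = -23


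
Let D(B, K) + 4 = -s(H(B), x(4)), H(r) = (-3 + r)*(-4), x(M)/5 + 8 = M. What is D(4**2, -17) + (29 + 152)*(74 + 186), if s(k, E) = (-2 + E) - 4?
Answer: 47082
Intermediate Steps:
x(M) = -40 + 5*M
H(r) = 12 - 4*r
s(k, E) = -6 + E
D(B, K) = 22 (D(B, K) = -4 - (-6 + (-40 + 5*4)) = -4 - (-6 + (-40 + 20)) = -4 - (-6 - 20) = -4 - 1*(-26) = -4 + 26 = 22)
D(4**2, -17) + (29 + 152)*(74 + 186) = 22 + (29 + 152)*(74 + 186) = 22 + 181*260 = 22 + 47060 = 47082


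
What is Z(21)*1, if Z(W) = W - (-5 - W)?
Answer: 47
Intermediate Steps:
Z(W) = 5 + 2*W (Z(W) = W + (5 + W) = 5 + 2*W)
Z(21)*1 = (5 + 2*21)*1 = (5 + 42)*1 = 47*1 = 47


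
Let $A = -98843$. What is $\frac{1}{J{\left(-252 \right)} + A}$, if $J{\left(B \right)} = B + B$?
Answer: $- \frac{1}{99347} \approx -1.0066 \cdot 10^{-5}$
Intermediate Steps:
$J{\left(B \right)} = 2 B$
$\frac{1}{J{\left(-252 \right)} + A} = \frac{1}{2 \left(-252\right) - 98843} = \frac{1}{-504 - 98843} = \frac{1}{-99347} = - \frac{1}{99347}$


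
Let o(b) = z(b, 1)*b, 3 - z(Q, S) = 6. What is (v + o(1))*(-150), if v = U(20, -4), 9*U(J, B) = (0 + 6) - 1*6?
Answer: 450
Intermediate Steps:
z(Q, S) = -3 (z(Q, S) = 3 - 1*6 = 3 - 6 = -3)
U(J, B) = 0 (U(J, B) = ((0 + 6) - 1*6)/9 = (6 - 6)/9 = (⅑)*0 = 0)
o(b) = -3*b
v = 0
(v + o(1))*(-150) = (0 - 3*1)*(-150) = (0 - 3)*(-150) = -3*(-150) = 450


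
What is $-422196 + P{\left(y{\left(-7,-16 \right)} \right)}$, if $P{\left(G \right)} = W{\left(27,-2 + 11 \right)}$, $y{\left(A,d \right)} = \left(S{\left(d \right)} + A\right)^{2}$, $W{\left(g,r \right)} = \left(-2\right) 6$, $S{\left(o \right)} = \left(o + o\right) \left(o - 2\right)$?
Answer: $-422208$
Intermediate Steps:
$S{\left(o \right)} = 2 o \left(-2 + o\right)$
$W{\left(g,r \right)} = -12$
$y{\left(A,d \right)} = \left(A + 2 d \left(-2 + d\right)\right)^{2}$ ($y{\left(A,d \right)} = \left(2 d \left(-2 + d\right) + A\right)^{2} = \left(A + 2 d \left(-2 + d\right)\right)^{2}$)
$P{\left(G \right)} = -12$
$-422196 + P{\left(y{\left(-7,-16 \right)} \right)} = -422196 - 12 = -422208$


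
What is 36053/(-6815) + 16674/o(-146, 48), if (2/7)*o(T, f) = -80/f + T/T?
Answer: -48736043/6815 ≈ -7151.3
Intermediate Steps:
o(T, f) = 7/2 - 280/f (o(T, f) = 7*(-80/f + T/T)/2 = 7*(-80/f + 1)/2 = 7*(1 - 80/f)/2 = 7/2 - 280/f)
36053/(-6815) + 16674/o(-146, 48) = 36053/(-6815) + 16674/(7/2 - 280/48) = 36053*(-1/6815) + 16674/(7/2 - 280*1/48) = -36053/6815 + 16674/(7/2 - 35/6) = -36053/6815 + 16674/(-7/3) = -36053/6815 + 16674*(-3/7) = -36053/6815 - 7146 = -48736043/6815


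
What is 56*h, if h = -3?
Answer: -168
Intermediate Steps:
56*h = 56*(-3) = -168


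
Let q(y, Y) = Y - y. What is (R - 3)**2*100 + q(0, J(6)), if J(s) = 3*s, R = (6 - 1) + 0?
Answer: 418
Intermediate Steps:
R = 5 (R = 5 + 0 = 5)
(R - 3)**2*100 + q(0, J(6)) = (5 - 3)**2*100 + (3*6 - 1*0) = 2**2*100 + (18 + 0) = 4*100 + 18 = 400 + 18 = 418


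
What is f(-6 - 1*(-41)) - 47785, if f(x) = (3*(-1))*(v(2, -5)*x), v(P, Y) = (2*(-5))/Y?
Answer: -47995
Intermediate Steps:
v(P, Y) = -10/Y
f(x) = -6*x (f(x) = (3*(-1))*((-10/(-5))*x) = -3*(-10*(-⅕))*x = -6*x)
f(-6 - 1*(-41)) - 47785 = -6*(-6 - 1*(-41)) - 47785 = -6*(-6 + 41) - 47785 = -6*35 - 47785 = -210 - 47785 = -47995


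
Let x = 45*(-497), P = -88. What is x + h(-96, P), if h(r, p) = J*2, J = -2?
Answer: -22369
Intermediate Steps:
h(r, p) = -4 (h(r, p) = -2*2 = -4)
x = -22365
x + h(-96, P) = -22365 - 4 = -22369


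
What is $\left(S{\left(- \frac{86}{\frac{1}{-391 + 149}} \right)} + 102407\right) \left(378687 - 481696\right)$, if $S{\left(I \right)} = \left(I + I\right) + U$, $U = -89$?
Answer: $-14827321478$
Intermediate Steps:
$S{\left(I \right)} = -89 + 2 I$ ($S{\left(I \right)} = \left(I + I\right) - 89 = 2 I - 89 = -89 + 2 I$)
$\left(S{\left(- \frac{86}{\frac{1}{-391 + 149}} \right)} + 102407\right) \left(378687 - 481696\right) = \left(\left(-89 + 2 \left(- \frac{86}{\frac{1}{-391 + 149}}\right)\right) + 102407\right) \left(378687 - 481696\right) = \left(\left(-89 + 2 \left(- \frac{86}{\frac{1}{-242}}\right)\right) + 102407\right) \left(-103009\right) = \left(\left(-89 + 2 \left(- \frac{86}{- \frac{1}{242}}\right)\right) + 102407\right) \left(-103009\right) = \left(\left(-89 + 2 \left(\left(-86\right) \left(-242\right)\right)\right) + 102407\right) \left(-103009\right) = \left(\left(-89 + 2 \cdot 20812\right) + 102407\right) \left(-103009\right) = \left(\left(-89 + 41624\right) + 102407\right) \left(-103009\right) = \left(41535 + 102407\right) \left(-103009\right) = 143942 \left(-103009\right) = -14827321478$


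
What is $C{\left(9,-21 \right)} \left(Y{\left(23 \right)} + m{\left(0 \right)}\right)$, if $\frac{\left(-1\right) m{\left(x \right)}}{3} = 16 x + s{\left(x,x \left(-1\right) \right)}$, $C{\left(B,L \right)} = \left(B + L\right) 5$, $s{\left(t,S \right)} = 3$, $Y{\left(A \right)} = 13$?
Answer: $-240$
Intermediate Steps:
$C{\left(B,L \right)} = 5 B + 5 L$
$m{\left(x \right)} = -9 - 48 x$ ($m{\left(x \right)} = - 3 \left(16 x + 3\right) = - 3 \left(3 + 16 x\right) = -9 - 48 x$)
$C{\left(9,-21 \right)} \left(Y{\left(23 \right)} + m{\left(0 \right)}\right) = \left(5 \cdot 9 + 5 \left(-21\right)\right) \left(13 - 9\right) = \left(45 - 105\right) \left(13 + \left(-9 + 0\right)\right) = - 60 \left(13 - 9\right) = \left(-60\right) 4 = -240$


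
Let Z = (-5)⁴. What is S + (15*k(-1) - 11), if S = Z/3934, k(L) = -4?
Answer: -278689/3934 ≈ -70.841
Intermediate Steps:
Z = 625
S = 625/3934 ≈ 0.15887
S + (15*k(-1) - 11) = 625/3934 + (15*(-4) - 11) = 625/3934 + (-60 - 11) = 625/3934 - 71 = -278689/3934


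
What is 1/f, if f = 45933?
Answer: 1/45933 ≈ 2.1771e-5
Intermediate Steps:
1/f = 1/45933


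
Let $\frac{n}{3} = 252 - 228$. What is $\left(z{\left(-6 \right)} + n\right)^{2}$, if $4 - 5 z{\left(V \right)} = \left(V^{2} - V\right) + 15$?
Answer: $\frac{94249}{25} \approx 3770.0$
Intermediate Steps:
$z{\left(V \right)} = - \frac{11}{5} - \frac{V^{2}}{5} + \frac{V}{5}$ ($z{\left(V \right)} = \frac{4}{5} - \frac{\left(V^{2} - V\right) + 15}{5} = \frac{4}{5} - \frac{15 + V^{2} - V}{5} = \frac{4}{5} - \left(3 - \frac{V}{5} + \frac{V^{2}}{5}\right) = - \frac{11}{5} - \frac{V^{2}}{5} + \frac{V}{5}$)
$n = 72$ ($n = 3 \left(252 - 228\right) = 3 \cdot 24 = 72$)
$\left(z{\left(-6 \right)} + n\right)^{2} = \left(\left(- \frac{11}{5} - \frac{\left(-6\right)^{2}}{5} + \frac{1}{5} \left(-6\right)\right) + 72\right)^{2} = \left(\left(- \frac{11}{5} - \frac{36}{5} - \frac{6}{5}\right) + 72\right)^{2} = \left(- \frac{53}{5} + 72\right)^{2} = \left(\frac{307}{5}\right)^{2} = \frac{94249}{25}$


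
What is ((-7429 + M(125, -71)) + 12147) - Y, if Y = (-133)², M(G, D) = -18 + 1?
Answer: -12988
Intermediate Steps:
M(G, D) = -17
Y = 17689
((-7429 + M(125, -71)) + 12147) - Y = ((-7429 - 17) + 12147) - 1*17689 = (-7446 + 12147) - 17689 = 4701 - 17689 = -12988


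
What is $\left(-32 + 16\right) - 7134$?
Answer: $-7150$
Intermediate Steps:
$\left(-32 + 16\right) - 7134 = -16 - 7134 = -7150$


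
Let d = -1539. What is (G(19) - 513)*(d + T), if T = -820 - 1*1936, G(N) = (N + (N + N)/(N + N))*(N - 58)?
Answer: 5553435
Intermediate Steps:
G(N) = (1 + N)*(-58 + N) (G(N) = (N + (2*N)/((2*N)))*(-58 + N) = (N + (2*N)*(1/(2*N)))*(-58 + N) = (N + 1)*(-58 + N) = (1 + N)*(-58 + N))
T = -2756 (T = -820 - 1936 = -2756)
(G(19) - 513)*(d + T) = ((-58 + 19² - 57*19) - 513)*(-1539 - 2756) = ((-58 + 361 - 1083) - 513)*(-4295) = (-780 - 513)*(-4295) = -1293*(-4295) = 5553435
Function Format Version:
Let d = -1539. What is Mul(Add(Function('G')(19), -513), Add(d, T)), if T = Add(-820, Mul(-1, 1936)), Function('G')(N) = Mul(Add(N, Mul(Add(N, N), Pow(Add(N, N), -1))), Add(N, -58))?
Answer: 5553435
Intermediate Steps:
Function('G')(N) = Mul(Add(1, N), Add(-58, N)) (Function('G')(N) = Mul(Add(N, Mul(Mul(2, N), Pow(Mul(2, N), -1))), Add(-58, N)) = Mul(Add(N, Mul(Mul(2, N), Mul(Rational(1, 2), Pow(N, -1)))), Add(-58, N)) = Mul(Add(N, 1), Add(-58, N)) = Mul(Add(1, N), Add(-58, N)))
T = -2756 (T = Add(-820, -1936) = -2756)
Mul(Add(Function('G')(19), -513), Add(d, T)) = Mul(Add(Add(-58, Pow(19, 2), Mul(-57, 19)), -513), Add(-1539, -2756)) = Mul(Add(Add(-58, 361, -1083), -513), -4295) = Mul(Add(-780, -513), -4295) = Mul(-1293, -4295) = 5553435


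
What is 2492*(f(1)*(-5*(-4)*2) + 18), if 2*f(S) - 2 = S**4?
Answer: 194376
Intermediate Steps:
f(S) = 1 + S**4/2
2492*(f(1)*(-5*(-4)*2) + 18) = 2492*((1 + (1/2)*1**4)*(-5*(-4)*2) + 18) = 2492*((1 + (1/2)*1)*(20*2) + 18) = 2492*((1 + 1/2)*40 + 18) = 2492*((3/2)*40 + 18) = 2492*(60 + 18) = 2492*78 = 194376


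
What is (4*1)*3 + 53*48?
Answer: 2556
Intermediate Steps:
(4*1)*3 + 53*48 = 4*3 + 2544 = 12 + 2544 = 2556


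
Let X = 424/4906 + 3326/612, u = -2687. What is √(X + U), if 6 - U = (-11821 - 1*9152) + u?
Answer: 7*√30243045668902/250206 ≈ 153.86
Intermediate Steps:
X = 4144211/750618 (X = 424*(1/4906) + 3326*(1/612) = 212/2453 + 1663/306 = 4144211/750618 ≈ 5.5211)
U = 23666 (U = 6 - ((-11821 - 1*9152) - 2687) = 6 - ((-11821 - 9152) - 2687) = 6 - (-20973 - 2687) = 6 - 1*(-23660) = 6 + 23660 = 23666)
√(X + U) = √(4144211/750618 + 23666) = √(17768269799/750618) = 7*√30243045668902/250206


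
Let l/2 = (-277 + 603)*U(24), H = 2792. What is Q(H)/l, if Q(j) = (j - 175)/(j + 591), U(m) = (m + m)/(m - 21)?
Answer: 2617/35291456 ≈ 7.4154e-5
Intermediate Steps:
U(m) = 2*m/(-21 + m) (U(m) = (2*m)/(-21 + m) = 2*m/(-21 + m))
l = 10432 (l = 2*((-277 + 603)*(2*24/(-21 + 24))) = 2*(326*(2*24/3)) = 2*(326*(2*24*(⅓))) = 2*(326*16) = 2*5216 = 10432)
Q(j) = (-175 + j)/(591 + j)
Q(H)/l = ((-175 + 2792)/(591 + 2792))/10432 = (2617/3383)*(1/10432) = 2617/35291456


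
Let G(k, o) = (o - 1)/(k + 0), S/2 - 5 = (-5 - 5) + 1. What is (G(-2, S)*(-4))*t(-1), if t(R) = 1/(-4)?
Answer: 9/2 ≈ 4.5000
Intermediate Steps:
S = -8 (S = 10 + 2*((-5 - 5) + 1) = 10 + 2*(-10 + 1) = 10 + 2*(-9) = 10 - 18 = -8)
t(R) = -1/4
G(k, o) = (-1 + o)/k
(G(-2, S)*(-4))*t(-1) = (((-1 - 8)/(-2))*(-4))*(-1/4) = (-1/2*(-9)*(-4))*(-1/4) = ((9/2)*(-4))*(-1/4) = -18*(-1/4) = 9/2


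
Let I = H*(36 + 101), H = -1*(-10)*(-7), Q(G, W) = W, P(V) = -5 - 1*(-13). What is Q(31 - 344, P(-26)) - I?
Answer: 9598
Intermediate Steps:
P(V) = 8 (P(V) = -5 + 13 = 8)
H = -70 (H = 10*(-7) = -70)
I = -9590 (I = -70*(36 + 101) = -70*137 = -9590)
Q(31 - 344, P(-26)) - I = 8 - 1*(-9590) = 8 + 9590 = 9598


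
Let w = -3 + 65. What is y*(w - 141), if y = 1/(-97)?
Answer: 79/97 ≈ 0.81443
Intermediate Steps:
y = -1/97 ≈ -0.010309
w = 62
y*(w - 141) = -(62 - 141)/97 = -1/97*(-79) = 79/97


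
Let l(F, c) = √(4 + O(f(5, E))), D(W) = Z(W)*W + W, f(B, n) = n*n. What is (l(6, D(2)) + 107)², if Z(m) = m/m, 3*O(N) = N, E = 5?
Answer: (321 + √111)²/9 ≈ 12213.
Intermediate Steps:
f(B, n) = n²
O(N) = N/3
Z(m) = 1
D(W) = 2*W (D(W) = 1*W + W = W + W = 2*W)
l(F, c) = √111/3 (l(F, c) = √(4 + (⅓)*5²) = √(4 + (⅓)*25) = √(4 + 25/3) = √(37/3) = √111/3)
(l(6, D(2)) + 107)² = (√111/3 + 107)² = (107 + √111/3)²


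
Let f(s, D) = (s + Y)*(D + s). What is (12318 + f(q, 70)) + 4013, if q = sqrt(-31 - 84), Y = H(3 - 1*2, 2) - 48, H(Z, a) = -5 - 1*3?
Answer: 12296 + 14*I*sqrt(115) ≈ 12296.0 + 150.13*I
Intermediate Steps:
H(Z, a) = -8 (H(Z, a) = -5 - 3 = -8)
Y = -56 (Y = -8 - 48 = -56)
q = I*sqrt(115) (q = sqrt(-115) = I*sqrt(115) ≈ 10.724*I)
f(s, D) = (-56 + s)*(D + s) (f(s, D) = (s - 56)*(D + s) = (-56 + s)*(D + s))
(12318 + f(q, 70)) + 4013 = (12318 + ((I*sqrt(115))**2 - 56*70 - 56*I*sqrt(115) + 70*(I*sqrt(115)))) + 4013 = (12318 + (-115 - 3920 - 56*I*sqrt(115) + 70*I*sqrt(115))) + 4013 = (12318 + (-4035 + 14*I*sqrt(115))) + 4013 = (8283 + 14*I*sqrt(115)) + 4013 = 12296 + 14*I*sqrt(115)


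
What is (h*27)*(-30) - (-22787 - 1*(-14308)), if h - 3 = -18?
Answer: 20629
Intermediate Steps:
h = -15 (h = 3 - 18 = -15)
(h*27)*(-30) - (-22787 - 1*(-14308)) = -15*27*(-30) - (-22787 - 1*(-14308)) = -405*(-30) - (-22787 + 14308) = 12150 - 1*(-8479) = 12150 + 8479 = 20629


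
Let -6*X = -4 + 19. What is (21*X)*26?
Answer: -1365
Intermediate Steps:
X = -5/2 (X = -(-4 + 19)/6 = -⅙*15 = -5/2 ≈ -2.5000)
(21*X)*26 = (21*(-5/2))*26 = -105/2*26 = -1365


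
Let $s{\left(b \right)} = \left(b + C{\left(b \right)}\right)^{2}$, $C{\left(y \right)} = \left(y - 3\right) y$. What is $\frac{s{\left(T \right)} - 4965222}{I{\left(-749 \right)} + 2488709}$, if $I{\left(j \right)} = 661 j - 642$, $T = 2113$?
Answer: $\frac{19896438889627}{1992978} \approx 9.9833 \cdot 10^{6}$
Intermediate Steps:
$I{\left(j \right)} = -642 + 661 j$
$C{\left(y \right)} = y \left(-3 + y\right)$ ($C{\left(y \right)} = \left(-3 + y\right) y = y \left(-3 + y\right)$)
$s{\left(b \right)} = \left(b + b \left(-3 + b\right)\right)^{2}$
$\frac{s{\left(T \right)} - 4965222}{I{\left(-749 \right)} + 2488709} = \frac{2113^{2} \left(-2 + 2113\right)^{2} - 4965222}{\left(-642 + 661 \left(-749\right)\right) + 2488709} = \frac{4464769 \cdot 2111^{2} - 4965222}{\left(-642 - 495089\right) + 2488709} = \frac{4464769 \cdot 4456321 - 4965222}{-495731 + 2488709} = \frac{19896443854849 - 4965222}{1992978} = 19896438889627 \cdot \frac{1}{1992978} = \frac{19896438889627}{1992978}$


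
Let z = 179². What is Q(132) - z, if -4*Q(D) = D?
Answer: -32074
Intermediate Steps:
Q(D) = -D/4
z = 32041
Q(132) - z = -¼*132 - 1*32041 = -33 - 32041 = -32074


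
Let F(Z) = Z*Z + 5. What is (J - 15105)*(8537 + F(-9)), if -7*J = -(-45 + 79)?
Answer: -911459723/7 ≈ -1.3021e+8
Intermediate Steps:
F(Z) = 5 + Z² (F(Z) = Z² + 5 = 5 + Z²)
J = 34/7 (J = -(-1)*(-45 + 79)/7 = -(-1)*34/7 = -⅐*(-34) = 34/7 ≈ 4.8571)
(J - 15105)*(8537 + F(-9)) = (34/7 - 15105)*(8537 + (5 + (-9)²)) = -105701*(8537 + (5 + 81))/7 = -105701*(8537 + 86)/7 = -105701/7*8623 = -911459723/7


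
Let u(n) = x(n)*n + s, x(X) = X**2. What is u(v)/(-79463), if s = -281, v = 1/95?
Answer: 240922374/68129589625 ≈ 0.0035362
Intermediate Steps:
v = 1/95 ≈ 0.010526
u(n) = -281 + n**3 (u(n) = n**2*n - 281 = n**3 - 281 = -281 + n**3)
u(v)/(-79463) = (-281 + (1/95)**3)/(-79463) = (-281 + 1/857375)*(-1/79463) = -240922374/857375*(-1/79463) = 240922374/68129589625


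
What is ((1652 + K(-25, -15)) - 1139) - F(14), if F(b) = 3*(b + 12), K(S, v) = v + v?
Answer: 405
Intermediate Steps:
K(S, v) = 2*v
F(b) = 36 + 3*b (F(b) = 3*(12 + b) = 36 + 3*b)
((1652 + K(-25, -15)) - 1139) - F(14) = ((1652 + 2*(-15)) - 1139) - (36 + 3*14) = ((1652 - 30) - 1139) - (36 + 42) = (1622 - 1139) - 1*78 = 483 - 78 = 405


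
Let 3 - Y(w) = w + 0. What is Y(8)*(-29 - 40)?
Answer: 345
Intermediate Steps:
Y(w) = 3 - w (Y(w) = 3 - (w + 0) = 3 - w)
Y(8)*(-29 - 40) = (3 - 1*8)*(-29 - 40) = (3 - 8)*(-69) = -5*(-69) = 345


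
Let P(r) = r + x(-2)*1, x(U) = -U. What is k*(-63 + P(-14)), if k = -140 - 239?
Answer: 28425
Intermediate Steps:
k = -379
P(r) = 2 + r (P(r) = r - 1*(-2)*1 = r + 2*1 = r + 2 = 2 + r)
k*(-63 + P(-14)) = -379*(-63 + (2 - 14)) = -379*(-63 - 12) = -379*(-75) = 28425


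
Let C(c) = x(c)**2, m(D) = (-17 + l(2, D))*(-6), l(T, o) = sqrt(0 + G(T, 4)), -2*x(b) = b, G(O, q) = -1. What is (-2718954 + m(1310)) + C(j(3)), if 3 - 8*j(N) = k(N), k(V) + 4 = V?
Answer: -43501631/16 - 6*I ≈ -2.7189e+6 - 6.0*I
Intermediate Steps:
x(b) = -b/2
k(V) = -4 + V
l(T, o) = I (l(T, o) = sqrt(0 - 1) = sqrt(-1) = I)
j(N) = 7/8 - N/8 (j(N) = 3/8 - (-4 + N)/8 = 3/8 + (1/2 - N/8) = 7/8 - N/8)
m(D) = 102 - 6*I (m(D) = (-17 + I)*(-6) = 102 - 6*I)
C(c) = c**2/4 (C(c) = (-c/2)**2 = c**2/4)
(-2718954 + m(1310)) + C(j(3)) = (-2718954 + (102 - 6*I)) + (7/8 - 1/8*3)**2/4 = (-2718852 - 6*I) + (7/8 - 3/8)**2/4 = (-2718852 - 6*I) + (1/2)**2/4 = (-2718852 - 6*I) + (1/4)*(1/4) = (-2718852 - 6*I) + 1/16 = -43501631/16 - 6*I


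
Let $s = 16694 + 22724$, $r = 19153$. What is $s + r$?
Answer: $58571$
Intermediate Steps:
$s = 39418$
$s + r = 39418 + 19153 = 58571$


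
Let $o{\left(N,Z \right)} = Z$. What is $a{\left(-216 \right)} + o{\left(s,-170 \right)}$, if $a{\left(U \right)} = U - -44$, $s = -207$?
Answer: $-342$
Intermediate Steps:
$a{\left(U \right)} = 44 + U$ ($a{\left(U \right)} = U + 44 = 44 + U$)
$a{\left(-216 \right)} + o{\left(s,-170 \right)} = \left(44 - 216\right) - 170 = -172 - 170 = -342$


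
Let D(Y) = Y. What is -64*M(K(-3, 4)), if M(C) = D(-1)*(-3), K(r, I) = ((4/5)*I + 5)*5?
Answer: -192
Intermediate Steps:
K(r, I) = 25 + 4*I (K(r, I) = ((4*(⅕))*I + 5)*5 = (4*I/5 + 5)*5 = (5 + 4*I/5)*5 = 25 + 4*I)
M(C) = 3 (M(C) = -1*(-3) = 3)
-64*M(K(-3, 4)) = -64*3 = -192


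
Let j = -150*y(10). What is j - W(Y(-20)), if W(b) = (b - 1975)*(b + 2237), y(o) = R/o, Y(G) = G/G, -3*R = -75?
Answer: 4417437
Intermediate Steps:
R = 25 (R = -1/3*(-75) = 25)
Y(G) = 1
y(o) = 25/o
W(b) = (-1975 + b)*(2237 + b)
j = -375 (j = -3750/10 = -150*5/2 = -375)
j - W(Y(-20)) = -375 - (-4418075 + 1**2 + 262*1) = -375 - (-4418075 + 1 + 262) = -375 - 1*(-4417812) = -375 + 4417812 = 4417437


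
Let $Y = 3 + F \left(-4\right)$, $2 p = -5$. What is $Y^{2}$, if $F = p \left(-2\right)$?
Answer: $289$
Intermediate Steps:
$p = - \frac{5}{2}$ ($p = \frac{1}{2} \left(-5\right) = - \frac{5}{2} \approx -2.5$)
$F = 5$ ($F = \left(- \frac{5}{2}\right) \left(-2\right) = 5$)
$Y = -17$ ($Y = 3 + 5 \left(-4\right) = 3 - 20 = -17$)
$Y^{2} = \left(-17\right)^{2} = 289$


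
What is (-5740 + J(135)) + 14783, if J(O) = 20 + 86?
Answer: 9149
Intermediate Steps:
J(O) = 106
(-5740 + J(135)) + 14783 = (-5740 + 106) + 14783 = -5634 + 14783 = 9149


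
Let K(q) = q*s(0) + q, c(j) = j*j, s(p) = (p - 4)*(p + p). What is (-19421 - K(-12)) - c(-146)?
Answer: -40725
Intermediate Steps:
s(p) = 2*p*(-4 + p) (s(p) = (-4 + p)*(2*p) = 2*p*(-4 + p))
c(j) = j²
K(q) = q (K(q) = q*(2*0*(-4 + 0)) + q = q*(2*0*(-4)) + q = q*0 + q = 0 + q = q)
(-19421 - K(-12)) - c(-146) = (-19421 - 1*(-12)) - 1*(-146)² = (-19421 + 12) - 1*21316 = -19409 - 21316 = -40725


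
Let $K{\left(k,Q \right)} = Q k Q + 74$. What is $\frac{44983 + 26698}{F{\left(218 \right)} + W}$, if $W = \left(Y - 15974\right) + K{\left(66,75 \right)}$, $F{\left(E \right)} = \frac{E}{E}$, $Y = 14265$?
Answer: $\frac{71681}{369616} \approx 0.19393$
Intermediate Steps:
$K{\left(k,Q \right)} = 74 + k Q^{2}$ ($K{\left(k,Q \right)} = k Q^{2} + 74 = 74 + k Q^{2}$)
$F{\left(E \right)} = 1$
$W = 369615$ ($W = \left(14265 - 15974\right) + \left(74 + 66 \cdot 75^{2}\right) = -1709 + \left(74 + 66 \cdot 5625\right) = -1709 + \left(74 + 371250\right) = -1709 + 371324 = 369615$)
$\frac{44983 + 26698}{F{\left(218 \right)} + W} = \frac{44983 + 26698}{1 + 369615} = \frac{71681}{369616}$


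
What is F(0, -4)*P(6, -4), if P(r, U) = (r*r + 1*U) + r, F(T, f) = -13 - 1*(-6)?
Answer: -266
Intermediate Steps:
F(T, f) = -7 (F(T, f) = -13 + 6 = -7)
P(r, U) = U + r + r**2 (P(r, U) = (r**2 + U) + r = (U + r**2) + r = U + r + r**2)
F(0, -4)*P(6, -4) = -7*(-4 + 6 + 6**2) = -7*(-4 + 6 + 36) = -7*38 = -266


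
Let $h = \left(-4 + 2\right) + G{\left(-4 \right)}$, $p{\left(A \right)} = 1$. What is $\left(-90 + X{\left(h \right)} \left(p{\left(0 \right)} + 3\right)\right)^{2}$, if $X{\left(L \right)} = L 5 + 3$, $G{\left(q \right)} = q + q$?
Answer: $77284$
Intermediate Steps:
$G{\left(q \right)} = 2 q$
$h = -10$ ($h = \left(-4 + 2\right) + 2 \left(-4\right) = -2 - 8 = -10$)
$X{\left(L \right)} = 3 + 5 L$ ($X{\left(L \right)} = 5 L + 3 = 3 + 5 L$)
$\left(-90 + X{\left(h \right)} \left(p{\left(0 \right)} + 3\right)\right)^{2} = \left(-90 + \left(3 + 5 \left(-10\right)\right) \left(1 + 3\right)\right)^{2} = \left(-90 + \left(3 - 50\right) 4\right)^{2} = \left(-90 - 188\right)^{2} = \left(-278\right)^{2} = 77284$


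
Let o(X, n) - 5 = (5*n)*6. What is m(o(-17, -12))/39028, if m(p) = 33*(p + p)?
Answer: -1065/1774 ≈ -0.60034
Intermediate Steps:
o(X, n) = 5 + 30*n (o(X, n) = 5 + (5*n)*6 = 5 + 30*n)
m(p) = 66*p (m(p) = 33*(2*p) = 66*p)
m(o(-17, -12))/39028 = (66*(5 + 30*(-12)))/39028 = (66*(5 - 360))*(1/39028) = (66*(-355))*(1/39028) = -23430*1/39028 = -1065/1774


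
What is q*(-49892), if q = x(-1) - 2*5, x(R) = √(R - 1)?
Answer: 498920 - 49892*I*√2 ≈ 4.9892e+5 - 70558.0*I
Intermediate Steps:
x(R) = √(-1 + R)
q = -10 + I*√2 (q = √(-1 - 1) - 2*5 = √(-2) - 10 = I*√2 - 10 = -10 + I*√2 ≈ -10.0 + 1.4142*I)
q*(-49892) = (-10 + I*√2)*(-49892) = 498920 - 49892*I*√2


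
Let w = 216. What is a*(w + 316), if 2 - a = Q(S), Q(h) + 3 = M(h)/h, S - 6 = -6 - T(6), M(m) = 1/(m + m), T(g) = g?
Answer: 47747/18 ≈ 2652.6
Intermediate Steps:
M(m) = 1/(2*m)
S = -6 (S = 6 + (-6 - 1*6) = 6 + (-6 - 6) = 6 - 12 = -6)
Q(h) = -3 + 1/(2*h**2) (Q(h) = -3 + (1/(2*h))/h = -3 + 1/(2*h**2))
a = 359/72 (a = 2 - (-3 + (1/2)/(-6)**2) = 2 - (-3 + (1/2)*(1/36)) = 2 - (-3 + 1/72) = 2 - 1*(-215/72) = 2 + 215/72 = 359/72 ≈ 4.9861)
a*(w + 316) = 359*(216 + 316)/72 = (359/72)*532 = 47747/18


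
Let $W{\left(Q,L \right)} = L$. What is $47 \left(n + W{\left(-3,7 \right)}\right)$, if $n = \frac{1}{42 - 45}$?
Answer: $\frac{940}{3} \approx 313.33$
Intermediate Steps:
$n = - \frac{1}{3}$ ($n = \frac{1}{-3} = - \frac{1}{3} \approx -0.33333$)
$47 \left(n + W{\left(-3,7 \right)}\right) = 47 \left(- \frac{1}{3} + 7\right) = 47 \cdot \frac{20}{3} = \frac{940}{3}$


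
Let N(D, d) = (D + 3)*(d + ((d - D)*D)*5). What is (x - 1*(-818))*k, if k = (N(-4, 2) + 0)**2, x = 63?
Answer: 12267044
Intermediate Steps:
N(D, d) = (3 + D)*(d + 5*D*(d - D)) (N(D, d) = (3 + D)*(d + (D*(d - D))*5) = (3 + D)*(d + 5*D*(d - D)))
k = 13924 (k = ((-15*(-4)**2 - 5*(-4)**3 + 3*2 + 5*2*(-4)**2 + 16*(-4)*2) + 0)**2 = ((-15*16 - 5*(-64) + 6 + 5*2*16 - 128) + 0)**2 = ((-240 + 320 + 6 + 160 - 128) + 0)**2 = (118 + 0)**2 = 118**2 = 13924)
(x - 1*(-818))*k = (63 - 1*(-818))*13924 = (63 + 818)*13924 = 881*13924 = 12267044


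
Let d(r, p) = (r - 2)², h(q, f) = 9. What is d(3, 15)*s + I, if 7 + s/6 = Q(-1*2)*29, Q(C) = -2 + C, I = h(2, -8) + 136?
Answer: -593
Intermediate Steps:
d(r, p) = (-2 + r)²
I = 145 (I = 9 + 136 = 145)
s = -738 (s = -42 + 6*((-2 - 1*2)*29) = -42 + 6*((-2 - 2)*29) = -42 + 6*(-4*29) = -42 + 6*(-116) = -42 - 696 = -738)
d(3, 15)*s + I = (-2 + 3)²*(-738) + 145 = 1²*(-738) + 145 = 1*(-738) + 145 = -738 + 145 = -593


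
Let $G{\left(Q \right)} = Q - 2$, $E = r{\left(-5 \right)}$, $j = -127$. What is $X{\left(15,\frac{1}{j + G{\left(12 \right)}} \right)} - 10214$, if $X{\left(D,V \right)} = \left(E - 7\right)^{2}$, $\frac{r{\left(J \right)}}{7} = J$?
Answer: $-8450$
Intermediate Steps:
$r{\left(J \right)} = 7 J$
$E = -35$ ($E = 7 \left(-5\right) = -35$)
$G{\left(Q \right)} = -2 + Q$ ($G{\left(Q \right)} = Q - 2 = -2 + Q$)
$X{\left(D,V \right)} = 1764$ ($X{\left(D,V \right)} = \left(-35 - 7\right)^{2} = \left(-42\right)^{2} = 1764$)
$X{\left(15,\frac{1}{j + G{\left(12 \right)}} \right)} - 10214 = 1764 - 10214 = -8450$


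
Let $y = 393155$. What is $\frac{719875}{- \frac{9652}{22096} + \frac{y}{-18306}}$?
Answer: $- \frac{36397723693500}{1107980299} \approx -32851.0$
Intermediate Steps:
$\frac{719875}{- \frac{9652}{22096} + \frac{y}{-18306}} = \frac{719875}{- \frac{9652}{22096} + \frac{393155}{-18306}} = \frac{719875}{\left(-9652\right) \frac{1}{22096} + 393155 \left(- \frac{1}{18306}\right)} = \frac{719875}{- \frac{2413}{5524} - \frac{393155}{18306}} = \frac{719875}{- \frac{1107980299}{50561172}} = 719875 \left(- \frac{50561172}{1107980299}\right) = - \frac{36397723693500}{1107980299}$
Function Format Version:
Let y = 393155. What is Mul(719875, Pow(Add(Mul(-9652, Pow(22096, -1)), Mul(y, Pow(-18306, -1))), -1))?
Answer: Rational(-36397723693500, 1107980299) ≈ -32851.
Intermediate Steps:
Mul(719875, Pow(Add(Mul(-9652, Pow(22096, -1)), Mul(y, Pow(-18306, -1))), -1)) = Mul(719875, Pow(Add(Mul(-9652, Pow(22096, -1)), Mul(393155, Pow(-18306, -1))), -1)) = Mul(719875, Pow(Add(Mul(-9652, Rational(1, 22096)), Mul(393155, Rational(-1, 18306))), -1)) = Mul(719875, Pow(Add(Rational(-2413, 5524), Rational(-393155, 18306)), -1)) = Mul(719875, Pow(Rational(-1107980299, 50561172), -1)) = Mul(719875, Rational(-50561172, 1107980299)) = Rational(-36397723693500, 1107980299)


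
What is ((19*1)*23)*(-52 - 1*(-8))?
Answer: -19228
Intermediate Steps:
((19*1)*23)*(-52 - 1*(-8)) = (19*23)*(-52 + 8) = 437*(-44) = -19228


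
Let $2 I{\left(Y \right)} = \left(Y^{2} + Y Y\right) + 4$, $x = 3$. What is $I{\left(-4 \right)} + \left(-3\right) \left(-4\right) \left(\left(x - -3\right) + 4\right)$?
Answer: $138$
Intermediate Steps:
$I{\left(Y \right)} = 2 + Y^{2}$ ($I{\left(Y \right)} = \frac{\left(Y^{2} + Y Y\right) + 4}{2} = \frac{\left(Y^{2} + Y^{2}\right) + 4}{2} = \frac{2 Y^{2} + 4}{2} = \frac{4 + 2 Y^{2}}{2} = 2 + Y^{2}$)
$I{\left(-4 \right)} + \left(-3\right) \left(-4\right) \left(\left(x - -3\right) + 4\right) = \left(2 + \left(-4\right)^{2}\right) + \left(-3\right) \left(-4\right) \left(\left(3 - -3\right) + 4\right) = \left(2 + 16\right) + 12 \left(\left(3 + 3\right) + 4\right) = 18 + 12 \left(6 + 4\right) = 18 + 12 \cdot 10 = 18 + 120 = 138$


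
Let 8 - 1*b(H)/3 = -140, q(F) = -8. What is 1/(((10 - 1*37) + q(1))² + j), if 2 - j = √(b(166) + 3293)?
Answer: 1227/1501792 + √3737/1501792 ≈ 0.00085773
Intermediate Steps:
b(H) = 444 (b(H) = 24 - 3*(-140) = 24 + 420 = 444)
j = 2 - √3737 (j = 2 - √(444 + 3293) = 2 - √3737 ≈ -59.131)
1/(((10 - 1*37) + q(1))² + j) = 1/(((10 - 1*37) - 8)² + (2 - √3737)) = 1/(((10 - 37) - 8)² + (2 - √3737)) = 1/((-27 - 8)² + (2 - √3737)) = 1/((-35)² + (2 - √3737)) = 1/(1225 + (2 - √3737)) = 1/(1227 - √3737)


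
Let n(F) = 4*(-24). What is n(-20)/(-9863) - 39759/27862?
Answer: -389468265/274802906 ≈ -1.4173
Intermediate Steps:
n(F) = -96
n(-20)/(-9863) - 39759/27862 = -96/(-9863) - 39759/27862 = -96*(-1/9863) - 39759*1/27862 = 96/9863 - 39759/27862 = -389468265/274802906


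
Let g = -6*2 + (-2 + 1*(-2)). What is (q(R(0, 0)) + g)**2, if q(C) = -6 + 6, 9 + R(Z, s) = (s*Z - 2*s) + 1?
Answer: 256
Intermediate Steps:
R(Z, s) = -8 - 2*s + Z*s (R(Z, s) = -9 + ((s*Z - 2*s) + 1) = -9 + ((Z*s - 2*s) + 1) = -9 + ((-2*s + Z*s) + 1) = -9 + (1 - 2*s + Z*s) = -8 - 2*s + Z*s)
q(C) = 0
g = -16 (g = -12 + (-2 - 2) = -12 - 4 = -16)
(q(R(0, 0)) + g)**2 = (0 - 16)**2 = (-16)**2 = 256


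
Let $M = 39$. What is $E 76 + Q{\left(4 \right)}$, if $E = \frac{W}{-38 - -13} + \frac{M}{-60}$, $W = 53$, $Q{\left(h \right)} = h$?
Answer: $- \frac{5163}{25} \approx -206.52$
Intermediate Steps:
$E = - \frac{277}{100}$ ($E = \frac{53}{-38 - -13} + \frac{39}{-60} = \frac{53}{-38 + 13} + 39 \left(- \frac{1}{60}\right) = \frac{53}{-25} - \frac{13}{20} = 53 \left(- \frac{1}{25}\right) - \frac{13}{20} = - \frac{53}{25} - \frac{13}{20} = - \frac{277}{100} \approx -2.77$)
$E 76 + Q{\left(4 \right)} = \left(- \frac{277}{100}\right) 76 + 4 = - \frac{5263}{25} + 4 = - \frac{5163}{25}$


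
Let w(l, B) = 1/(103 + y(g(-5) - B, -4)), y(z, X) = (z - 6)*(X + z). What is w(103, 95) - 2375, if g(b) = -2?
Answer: -24951749/10506 ≈ -2375.0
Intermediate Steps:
y(z, X) = (-6 + z)*(X + z)
w(l, B) = 1/(147 + (-2 - B)² + 10*B) (w(l, B) = 1/(103 + ((-2 - B)² - 6*(-4) - 6*(-2 - B) - 4*(-2 - B))) = 1/(103 + ((-2 - B)² + 24 + (12 + 6*B) + (8 + 4*B))) = 1/(103 + (44 + (-2 - B)² + 10*B)) = 1/(147 + (-2 - B)² + 10*B))
w(103, 95) - 2375 = 1/(151 + 95² + 14*95) - 2375 = 1/(151 + 9025 + 1330) - 2375 = 1/10506 - 2375 = -24951749/10506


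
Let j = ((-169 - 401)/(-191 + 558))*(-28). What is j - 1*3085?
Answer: -1116235/367 ≈ -3041.5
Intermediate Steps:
j = 15960/367 (j = -570/367*(-28) = 15960/367 ≈ 43.488)
j - 1*3085 = 15960/367 - 1*3085 = 15960/367 - 3085 = -1116235/367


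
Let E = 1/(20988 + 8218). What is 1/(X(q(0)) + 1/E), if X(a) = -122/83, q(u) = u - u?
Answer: 83/2423976 ≈ 3.4241e-5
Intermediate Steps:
q(u) = 0
X(a) = -122/83 (X(a) = -122*1/83 = -122/83)
E = 1/29206 ≈ 3.4240e-5
1/(X(q(0)) + 1/E) = 1/(-122/83 + 1/(1/29206)) = 1/(-122/83 + 29206) = 1/(2423976/83) = 83/2423976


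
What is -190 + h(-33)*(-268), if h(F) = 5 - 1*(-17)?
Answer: -6086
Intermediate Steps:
h(F) = 22 (h(F) = 5 + 17 = 22)
-190 + h(-33)*(-268) = -190 + 22*(-268) = -190 - 5896 = -6086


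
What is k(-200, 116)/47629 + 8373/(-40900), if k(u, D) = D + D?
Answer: -389308817/1948026100 ≈ -0.19985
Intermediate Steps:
k(u, D) = 2*D
k(-200, 116)/47629 + 8373/(-40900) = (2*116)/47629 + 8373/(-40900) = 232*(1/47629) + 8373*(-1/40900) = 232/47629 - 8373/40900 = -389308817/1948026100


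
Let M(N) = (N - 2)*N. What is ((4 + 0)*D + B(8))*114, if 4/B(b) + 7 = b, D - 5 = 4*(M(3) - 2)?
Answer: 4560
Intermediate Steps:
M(N) = N*(-2 + N) (M(N) = (-2 + N)*N = N*(-2 + N))
D = 9 (D = 5 + 4*(3*(-2 + 3) - 2) = 5 + 4*(3*1 - 2) = 5 + 4*(3 - 2) = 5 + 4*1 = 5 + 4 = 9)
B(b) = 4/(-7 + b)
((4 + 0)*D + B(8))*114 = ((4 + 0)*9 + 4/(-7 + 8))*114 = (4*9 + 4/1)*114 = (36 + 4*1)*114 = (36 + 4)*114 = 40*114 = 4560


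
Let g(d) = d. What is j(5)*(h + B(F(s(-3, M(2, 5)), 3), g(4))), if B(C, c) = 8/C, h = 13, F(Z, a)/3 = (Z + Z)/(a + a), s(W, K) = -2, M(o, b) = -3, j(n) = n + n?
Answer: 90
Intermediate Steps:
j(n) = 2*n
F(Z, a) = 3*Z/a (F(Z, a) = 3*((Z + Z)/(a + a)) = 3*((2*Z)/((2*a))) = 3*((2*Z)*(1/(2*a))) = 3*(Z/a) = 3*Z/a)
j(5)*(h + B(F(s(-3, M(2, 5)), 3), g(4))) = (2*5)*(13 + 8/((3*(-2)/3))) = 10*(13 + 8/((3*(-2)*(1/3)))) = 10*(13 + 8/(-2)) = 10*(13 + 8*(-1/2)) = 10*(13 - 4) = 10*9 = 90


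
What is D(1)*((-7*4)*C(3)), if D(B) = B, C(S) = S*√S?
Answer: -84*√3 ≈ -145.49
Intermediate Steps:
C(S) = S^(3/2)
D(1)*((-7*4)*C(3)) = 1*((-7*4)*3^(3/2)) = 1*(-84*√3) = -84*√3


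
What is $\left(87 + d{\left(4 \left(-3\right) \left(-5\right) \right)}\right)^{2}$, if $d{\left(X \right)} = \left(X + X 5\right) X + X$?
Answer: $472932009$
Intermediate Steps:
$d{\left(X \right)} = X + 6 X^{2}$ ($d{\left(X \right)} = \left(X + 5 X\right) X + X = 6 X X + X = 6 X^{2} + X = X + 6 X^{2}$)
$\left(87 + d{\left(4 \left(-3\right) \left(-5\right) \right)}\right)^{2} = \left(87 + 4 \left(-3\right) \left(-5\right) \left(1 + 6 \cdot 4 \left(-3\right) \left(-5\right)\right)\right)^{2} = \left(87 + \left(-12\right) \left(-5\right) \left(1 + 6 \left(\left(-12\right) \left(-5\right)\right)\right)\right)^{2} = \left(87 + 60 \left(1 + 6 \cdot 60\right)\right)^{2} = \left(87 + 60 \left(1 + 360\right)\right)^{2} = \left(87 + 60 \cdot 361\right)^{2} = \left(87 + 21660\right)^{2} = 21747^{2} = 472932009$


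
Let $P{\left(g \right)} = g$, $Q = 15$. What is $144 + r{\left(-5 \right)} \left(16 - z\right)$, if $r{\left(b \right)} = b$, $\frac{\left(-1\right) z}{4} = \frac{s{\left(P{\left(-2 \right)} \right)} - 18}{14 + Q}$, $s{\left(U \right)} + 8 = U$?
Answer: $\frac{2416}{29} \approx 83.31$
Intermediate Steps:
$s{\left(U \right)} = -8 + U$
$z = \frac{112}{29}$ ($z = - 4 \frac{\left(-8 - 2\right) - 18}{14 + 15} = - 4 \frac{-10 - 18}{29} = - 4 \left(\left(-28\right) \frac{1}{29}\right) = \left(-4\right) \left(- \frac{28}{29}\right) = \frac{112}{29} \approx 3.8621$)
$144 + r{\left(-5 \right)} \left(16 - z\right) = 144 - 5 \left(16 - \frac{112}{29}\right) = 144 - \frac{1760}{29} = \frac{2416}{29}$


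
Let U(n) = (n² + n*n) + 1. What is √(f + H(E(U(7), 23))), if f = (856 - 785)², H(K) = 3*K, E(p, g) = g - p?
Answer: √4813 ≈ 69.376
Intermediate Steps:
U(n) = 1 + 2*n² (U(n) = (n² + n²) + 1 = 2*n² + 1 = 1 + 2*n²)
f = 5041 (f = 71² = 5041)
√(f + H(E(U(7), 23))) = √(5041 + 3*(23 - (1 + 2*7²))) = √(5041 + 3*(23 - (1 + 2*49))) = √(5041 + 3*(23 - (1 + 98))) = √(5041 + 3*(23 - 1*99)) = √(5041 + 3*(23 - 99)) = √(5041 + 3*(-76)) = √(5041 - 228) = √4813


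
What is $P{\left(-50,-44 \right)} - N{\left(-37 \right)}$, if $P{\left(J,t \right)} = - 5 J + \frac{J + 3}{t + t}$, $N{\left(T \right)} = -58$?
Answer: $\frac{27151}{88} \approx 308.53$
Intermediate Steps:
$P{\left(J,t \right)} = - 5 J + \frac{3 + J}{2 t}$
$P{\left(-50,-44 \right)} - N{\left(-37 \right)} = \frac{3 - 50 - \left(-500\right) \left(-44\right)}{2 \left(-44\right)} - -58 = \frac{1}{2} \left(- \frac{1}{44}\right) \left(3 - 50 - 22000\right) + 58 = \frac{1}{2} \left(- \frac{1}{44}\right) \left(-22047\right) + 58 = \frac{22047}{88} + 58 = \frac{27151}{88}$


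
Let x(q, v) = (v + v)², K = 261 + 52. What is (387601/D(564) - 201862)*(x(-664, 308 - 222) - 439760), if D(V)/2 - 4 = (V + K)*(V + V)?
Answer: 20477401880314808/247315 ≈ 8.2799e+10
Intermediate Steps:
K = 313
D(V) = 8 + 4*V*(313 + V) (D(V) = 8 + 2*((V + 313)*(V + V)) = 8 + 2*((313 + V)*(2*V)) = 8 + 2*(2*V*(313 + V)) = 8 + 4*V*(313 + V))
x(q, v) = 4*v² (x(q, v) = (2*v)² = 4*v²)
(387601/D(564) - 201862)*(x(-664, 308 - 222) - 439760) = (387601/(8 + 4*564² + 1252*564) - 201862)*(4*(308 - 222)² - 439760) = (387601/(8 + 4*318096 + 706128) - 201862)*(4*86² - 439760) = (387601/(8 + 1272384 + 706128) - 201862)*(4*7396 - 439760) = (387601/1978520 - 201862)*(29584 - 439760) = (387601*(1/1978520) - 201862)*(-410176) = (387601/1978520 - 201862)*(-410176) = -399387616639/1978520*(-410176) = 20477401880314808/247315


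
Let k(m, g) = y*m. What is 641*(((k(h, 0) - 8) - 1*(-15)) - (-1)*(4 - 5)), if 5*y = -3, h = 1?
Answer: 17307/5 ≈ 3461.4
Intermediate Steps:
y = -⅗ (y = (⅕)*(-3) = -⅗ ≈ -0.60000)
k(m, g) = -3*m/5
641*(((k(h, 0) - 8) - 1*(-15)) - (-1)*(4 - 5)) = 641*(((-⅗*1 - 8) - 1*(-15)) - (-1)*(4 - 5)) = 641*(((-⅗ - 8) + 15) - (-1)*(-1)) = 641*((-43/5 + 15) - 1*1) = 641*(32/5 - 1) = 641*(27/5) = 17307/5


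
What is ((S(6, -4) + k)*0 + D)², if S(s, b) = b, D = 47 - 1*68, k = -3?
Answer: 441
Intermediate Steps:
D = -21 (D = 47 - 68 = -21)
((S(6, -4) + k)*0 + D)² = ((-4 - 3)*0 - 21)² = (-7*0 - 21)² = (0 - 21)² = (-21)² = 441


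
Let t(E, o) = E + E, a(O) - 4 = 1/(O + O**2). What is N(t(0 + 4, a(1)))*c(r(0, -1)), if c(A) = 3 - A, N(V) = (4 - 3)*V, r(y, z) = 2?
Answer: 8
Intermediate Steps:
a(O) = 4 + 1/(O + O**2)
t(E, o) = 2*E
N(V) = V (N(V) = 1*V = V)
N(t(0 + 4, a(1)))*c(r(0, -1)) = (2*(0 + 4))*(3 - 1*2) = (2*4)*(3 - 2) = 8*1 = 8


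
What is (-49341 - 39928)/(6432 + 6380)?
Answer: -89269/12812 ≈ -6.9676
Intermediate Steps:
(-49341 - 39928)/(6432 + 6380) = -89269/12812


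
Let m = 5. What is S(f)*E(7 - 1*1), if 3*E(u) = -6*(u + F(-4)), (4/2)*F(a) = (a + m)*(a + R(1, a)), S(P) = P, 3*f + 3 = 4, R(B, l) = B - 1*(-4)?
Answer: -13/3 ≈ -4.3333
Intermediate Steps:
R(B, l) = 4 + B (R(B, l) = B + 4 = 4 + B)
f = 1/3 (f = -1 + (1/3)*4 = -1 + 4/3 = 1/3 ≈ 0.33333)
F(a) = (5 + a)**2/2 (F(a) = ((a + 5)*(a + (4 + 1)))/2 = ((5 + a)*(a + 5))/2 = ((5 + a)*(5 + a))/2 = (5 + a)**2/2)
E(u) = -1 - 2*u (E(u) = (-6*(u + (25/2 + (1/2)*(-4)**2 + 5*(-4))))/3 = (-6*(u + (25/2 + (1/2)*16 - 20)))/3 = (-6*(u + (25/2 + 8 - 20)))/3 = (-6*(u + 1/2))/3 = (-6*(1/2 + u))/3 = (-3 - 6*u)/3 = -1 - 2*u)
S(f)*E(7 - 1*1) = (-1 - 2*(7 - 1*1))/3 = (-1 - 2*(7 - 1))/3 = (-1 - 2*6)/3 = (-1 - 12)/3 = (1/3)*(-13) = -13/3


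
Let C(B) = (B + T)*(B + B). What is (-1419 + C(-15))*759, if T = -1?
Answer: -712701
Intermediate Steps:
C(B) = 2*B*(-1 + B) (C(B) = (B - 1)*(B + B) = (-1 + B)*(2*B) = 2*B*(-1 + B))
(-1419 + C(-15))*759 = (-1419 + 2*(-15)*(-1 - 15))*759 = (-1419 + 2*(-15)*(-16))*759 = (-1419 + 480)*759 = -939*759 = -712701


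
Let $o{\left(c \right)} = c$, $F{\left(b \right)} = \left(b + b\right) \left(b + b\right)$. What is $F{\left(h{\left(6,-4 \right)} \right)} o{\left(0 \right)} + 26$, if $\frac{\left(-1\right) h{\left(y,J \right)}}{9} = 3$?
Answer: $26$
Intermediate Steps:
$h{\left(y,J \right)} = -27$ ($h{\left(y,J \right)} = \left(-9\right) 3 = -27$)
$F{\left(b \right)} = 4 b^{2}$ ($F{\left(b \right)} = 2 b 2 b = 4 b^{2}$)
$F{\left(h{\left(6,-4 \right)} \right)} o{\left(0 \right)} + 26 = 4 \left(-27\right)^{2} \cdot 0 + 26 = 4 \cdot 729 \cdot 0 + 26 = 2916 \cdot 0 + 26 = 0 + 26 = 26$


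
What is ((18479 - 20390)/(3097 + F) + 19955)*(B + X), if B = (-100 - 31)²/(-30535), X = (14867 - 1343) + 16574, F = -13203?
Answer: 185337198505985929/308586710 ≈ 6.0060e+8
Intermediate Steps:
X = 30098 (X = 13524 + 16574 = 30098)
B = -17161/30535 (B = (-131)²*(-1/30535) = 17161*(-1/30535) = -17161/30535 ≈ -0.56201)
((18479 - 20390)/(3097 + F) + 19955)*(B + X) = ((18479 - 20390)/(3097 - 13203) + 19955)*(-17161/30535 + 30098) = (-1911/(-10106) + 19955)*(919025269/30535) = (-1911*(-1/10106) + 19955)*(919025269/30535) = (1911/10106 + 19955)*(919025269/30535) = (201667141/10106)*(919025269/30535) = 185337198505985929/308586710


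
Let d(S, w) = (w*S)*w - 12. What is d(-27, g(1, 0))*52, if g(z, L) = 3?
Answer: -13260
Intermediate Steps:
d(S, w) = -12 + S*w**2 (d(S, w) = (S*w)*w - 12 = S*w**2 - 12 = -12 + S*w**2)
d(-27, g(1, 0))*52 = (-12 - 27*3**2)*52 = (-12 - 27*9)*52 = (-12 - 243)*52 = -255*52 = -13260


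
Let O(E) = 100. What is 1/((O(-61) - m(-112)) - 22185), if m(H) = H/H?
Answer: -1/22086 ≈ -4.5278e-5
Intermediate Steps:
m(H) = 1
1/((O(-61) - m(-112)) - 22185) = 1/((100 - 1*1) - 22185) = 1/((100 - 1) - 22185) = 1/(99 - 22185) = 1/(-22086) = -1/22086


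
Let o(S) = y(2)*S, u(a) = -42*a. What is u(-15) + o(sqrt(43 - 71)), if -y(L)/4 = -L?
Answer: 630 + 16*I*sqrt(7) ≈ 630.0 + 42.332*I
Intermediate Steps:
y(L) = 4*L (y(L) = -(-4)*L = 4*L)
o(S) = 8*S (o(S) = (4*2)*S = 8*S)
u(-15) + o(sqrt(43 - 71)) = -42*(-15) + 8*sqrt(43 - 71) = 630 + 8*sqrt(-28) = 630 + 8*(2*I*sqrt(7)) = 630 + 16*I*sqrt(7)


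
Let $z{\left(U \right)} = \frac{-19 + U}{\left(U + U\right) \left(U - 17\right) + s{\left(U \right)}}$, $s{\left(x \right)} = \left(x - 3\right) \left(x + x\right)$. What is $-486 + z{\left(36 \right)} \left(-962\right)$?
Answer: $- \frac{70613}{144} \approx -490.37$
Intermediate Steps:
$s{\left(x \right)} = 2 x \left(-3 + x\right)$ ($s{\left(x \right)} = \left(-3 + x\right) 2 x = 2 x \left(-3 + x\right)$)
$z{\left(U \right)} = \frac{-19 + U}{2 U \left(-17 + U\right) + 2 U \left(-3 + U\right)}$ ($z{\left(U \right)} = \frac{-19 + U}{\left(U + U\right) \left(U - 17\right) + 2 U \left(-3 + U\right)} = \frac{-19 + U}{2 U \left(-17 + U\right) + 2 U \left(-3 + U\right)}$)
$-486 + z{\left(36 \right)} \left(-962\right) = -486 + \frac{-19 + 36}{4 \cdot 36 \left(-10 + 36\right)} \left(-962\right) = -486 + \frac{1}{4} \cdot \frac{1}{36} \cdot \frac{1}{26} \cdot 17 \left(-962\right) = -486 + \frac{17}{3744} \left(-962\right) = -486 - \frac{629}{144} = - \frac{70613}{144}$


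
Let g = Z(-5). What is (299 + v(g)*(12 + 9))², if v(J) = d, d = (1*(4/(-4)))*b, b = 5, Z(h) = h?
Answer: 37636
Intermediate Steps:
g = -5
d = -5 (d = (1*(4/(-4)))*5 = (1*(4*(-¼)))*5 = (1*(-1))*5 = -1*5 = -5)
v(J) = -5
(299 + v(g)*(12 + 9))² = (299 - 5*(12 + 9))² = (299 - 5*21)² = (299 - 105)² = 194² = 37636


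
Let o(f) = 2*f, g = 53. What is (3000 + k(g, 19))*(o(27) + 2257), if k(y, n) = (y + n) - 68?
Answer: 6942244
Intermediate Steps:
k(y, n) = -68 + n + y (k(y, n) = (n + y) - 68 = -68 + n + y)
(3000 + k(g, 19))*(o(27) + 2257) = (3000 + (-68 + 19 + 53))*(2*27 + 2257) = (3000 + 4)*(54 + 2257) = 3004*2311 = 6942244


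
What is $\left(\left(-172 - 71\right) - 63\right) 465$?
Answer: $-142290$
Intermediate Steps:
$\left(\left(-172 - 71\right) - 63\right) 465 = \left(-243 - 63\right) 465 = \left(-306\right) 465 = -142290$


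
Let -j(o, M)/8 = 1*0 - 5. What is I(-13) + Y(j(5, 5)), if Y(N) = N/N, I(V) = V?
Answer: -12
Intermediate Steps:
j(o, M) = 40 (j(o, M) = -8*(1*0 - 5) = -8*(0 - 5) = -8*(-5) = 40)
Y(N) = 1
I(-13) + Y(j(5, 5)) = -13 + 1 = -12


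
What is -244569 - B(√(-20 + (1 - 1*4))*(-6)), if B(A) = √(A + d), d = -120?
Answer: -244569 - √(-120 - 6*I*√23) ≈ -2.4457e+5 + 11.032*I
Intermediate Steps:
B(A) = √(-120 + A) (B(A) = √(A - 120) = √(-120 + A))
-244569 - B(√(-20 + (1 - 1*4))*(-6)) = -244569 - √(-120 + √(-20 + (1 - 1*4))*(-6)) = -244569 - √(-120 + √(-20 + (1 - 4))*(-6)) = -244569 - √(-120 + √(-20 - 3)*(-6)) = -244569 - √(-120 + √(-23)*(-6)) = -244569 - √(-120 + (I*√23)*(-6)) = -244569 - √(-120 - 6*I*√23)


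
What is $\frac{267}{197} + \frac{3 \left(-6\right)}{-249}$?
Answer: $\frac{23343}{16351} \approx 1.4276$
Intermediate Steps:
$\frac{267}{197} + \frac{3 \left(-6\right)}{-249} = 267 \cdot \frac{1}{197} - - \frac{6}{83} = \frac{267}{197} + \frac{6}{83} = \frac{23343}{16351}$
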